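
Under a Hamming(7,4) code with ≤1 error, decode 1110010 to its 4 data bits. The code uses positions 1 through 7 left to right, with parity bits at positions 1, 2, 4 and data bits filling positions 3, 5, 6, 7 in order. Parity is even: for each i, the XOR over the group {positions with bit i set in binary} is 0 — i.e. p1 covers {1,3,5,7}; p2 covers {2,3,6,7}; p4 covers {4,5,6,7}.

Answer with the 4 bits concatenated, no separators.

1000

s1 (pos 1,3,5,7): 1⊕1⊕0⊕0 = 0
s2 (pos 2,3,6,7): 1⊕1⊕1⊕0 = 1
s4 (pos 4,5,6,7): 0⊕0⊕1⊕0 = 1
Syndrome s4…s1 = 110 → error at position 6.
Flip position 6: 1110010 → 1110000
Read data bits from positions 3,5,6,7: 1000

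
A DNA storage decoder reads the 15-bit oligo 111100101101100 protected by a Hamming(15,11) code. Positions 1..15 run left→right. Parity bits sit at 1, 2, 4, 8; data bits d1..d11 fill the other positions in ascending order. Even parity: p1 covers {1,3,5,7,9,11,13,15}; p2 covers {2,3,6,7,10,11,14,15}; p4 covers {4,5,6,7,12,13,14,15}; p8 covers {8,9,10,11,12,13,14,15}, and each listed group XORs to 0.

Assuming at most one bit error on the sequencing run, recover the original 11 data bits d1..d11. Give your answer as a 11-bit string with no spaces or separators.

10011101100

s1 (pos 1,3,5,7,9,11,13,15): 1⊕1⊕0⊕1⊕1⊕0⊕1⊕0 = 1
s2 (pos 2,3,6,7,10,11,14,15): 1⊕1⊕0⊕1⊕1⊕0⊕0⊕0 = 0
s4 (pos 4,5,6,7,12,13,14,15): 1⊕0⊕0⊕1⊕1⊕1⊕0⊕0 = 0
s8 (pos 8,9,10,11,12,13,14,15): 0⊕1⊕1⊕0⊕1⊕1⊕0⊕0 = 0
Syndrome s8…s1 = 0001 → error at position 1.
Flip position 1: 111100101101100 → 011100101101100
Read data bits from positions 3,5,6,7,9,10,11,12,13,14,15: 10011101100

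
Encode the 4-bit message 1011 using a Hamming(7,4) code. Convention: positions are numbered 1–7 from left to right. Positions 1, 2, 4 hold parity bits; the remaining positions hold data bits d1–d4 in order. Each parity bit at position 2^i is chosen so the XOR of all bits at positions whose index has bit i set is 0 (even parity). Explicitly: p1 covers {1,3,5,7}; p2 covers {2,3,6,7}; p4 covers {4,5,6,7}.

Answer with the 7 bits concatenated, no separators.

Place data at non-parity positions: p1 p2 1 p4 0 1 1
p1 (pos 1,3,5,7): XOR of data positions = 1⊕0⊕1 = 0
p2 (pos 2,3,6,7): XOR of data positions = 1⊕1⊕1 = 1
p4 (pos 4,5,6,7): XOR of data positions = 0⊕1⊕1 = 0
Codeword: 0110011

0110011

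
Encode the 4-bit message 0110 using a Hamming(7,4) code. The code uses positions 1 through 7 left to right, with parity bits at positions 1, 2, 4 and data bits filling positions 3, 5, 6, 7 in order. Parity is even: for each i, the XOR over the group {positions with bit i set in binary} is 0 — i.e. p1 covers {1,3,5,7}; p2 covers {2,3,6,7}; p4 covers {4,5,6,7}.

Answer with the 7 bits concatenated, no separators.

Place data at non-parity positions: p1 p2 0 p4 1 1 0
p1 (pos 1,3,5,7): XOR of data positions = 0⊕1⊕0 = 1
p2 (pos 2,3,6,7): XOR of data positions = 0⊕1⊕0 = 1
p4 (pos 4,5,6,7): XOR of data positions = 1⊕1⊕0 = 0
Codeword: 1100110

1100110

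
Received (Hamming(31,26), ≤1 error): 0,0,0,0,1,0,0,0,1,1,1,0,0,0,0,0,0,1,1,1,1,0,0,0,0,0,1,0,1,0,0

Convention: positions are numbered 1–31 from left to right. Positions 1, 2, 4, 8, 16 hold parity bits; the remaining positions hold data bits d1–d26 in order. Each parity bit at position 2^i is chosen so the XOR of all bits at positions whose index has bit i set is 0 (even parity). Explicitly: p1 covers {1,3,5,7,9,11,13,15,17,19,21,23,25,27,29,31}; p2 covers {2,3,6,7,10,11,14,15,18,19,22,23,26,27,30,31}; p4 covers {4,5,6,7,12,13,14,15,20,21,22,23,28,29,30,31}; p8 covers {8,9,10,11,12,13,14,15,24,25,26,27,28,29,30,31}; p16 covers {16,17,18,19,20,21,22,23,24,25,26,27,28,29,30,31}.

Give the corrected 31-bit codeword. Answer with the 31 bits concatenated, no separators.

s1 (pos 1,3,5,7,9,11,13,15,17,19,21,23,25,27,29,31): 0⊕0⊕1⊕0⊕1⊕1⊕0⊕0⊕0⊕1⊕1⊕0⊕0⊕1⊕1⊕0 = 1
s2 (pos 2,3,6,7,10,11,14,15,18,19,22,23,26,27,30,31): 0⊕0⊕0⊕0⊕1⊕1⊕0⊕0⊕1⊕1⊕0⊕0⊕0⊕1⊕0⊕0 = 1
s4 (pos 4,5,6,7,12,13,14,15,20,21,22,23,28,29,30,31): 0⊕1⊕0⊕0⊕0⊕0⊕0⊕0⊕1⊕1⊕0⊕0⊕0⊕1⊕0⊕0 = 0
s8 (pos 8,9,10,11,12,13,14,15,24,25,26,27,28,29,30,31): 0⊕1⊕1⊕1⊕0⊕0⊕0⊕0⊕0⊕0⊕0⊕1⊕0⊕1⊕0⊕0 = 1
s16 (pos 16,17,18,19,20,21,22,23,24,25,26,27,28,29,30,31): 0⊕0⊕1⊕1⊕1⊕1⊕0⊕0⊕0⊕0⊕0⊕1⊕0⊕1⊕0⊕0 = 0
Syndrome s16…s1 = 01011 → error at position 11.
Flip position 11: 0000100011100000011110000010100 → 0000100011000000011110000010100

0000100011000000011110000010100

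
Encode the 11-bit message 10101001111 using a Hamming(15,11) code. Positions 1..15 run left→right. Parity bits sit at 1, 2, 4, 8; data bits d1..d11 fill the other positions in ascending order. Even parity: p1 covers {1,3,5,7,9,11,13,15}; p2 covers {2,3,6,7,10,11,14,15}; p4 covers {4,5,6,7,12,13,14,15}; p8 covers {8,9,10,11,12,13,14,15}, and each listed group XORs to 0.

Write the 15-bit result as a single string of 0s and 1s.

001101011001111

Place data at non-parity positions: p1 p2 1 p4 0 1 0 p8 1 0 0 1 1 1 1
p1 (pos 1,3,5,7,9,11,13,15): XOR of data positions = 1⊕0⊕0⊕1⊕0⊕1⊕1 = 0
p2 (pos 2,3,6,7,10,11,14,15): XOR of data positions = 1⊕1⊕0⊕0⊕0⊕1⊕1 = 0
p4 (pos 4,5,6,7,12,13,14,15): XOR of data positions = 0⊕1⊕0⊕1⊕1⊕1⊕1 = 1
p8 (pos 8,9,10,11,12,13,14,15): XOR of data positions = 1⊕0⊕0⊕1⊕1⊕1⊕1 = 1
Codeword: 001101011001111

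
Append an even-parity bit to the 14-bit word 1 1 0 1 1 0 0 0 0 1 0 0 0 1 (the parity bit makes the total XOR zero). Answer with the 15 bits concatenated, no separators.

110110000100010

XOR of the 14 data bits: 1⊕1⊕0⊕1⊕1⊕0⊕0⊕0⊕0⊕1⊕0⊕0⊕0⊕1 = 0
Parity bit = 0 (so all 15 bits XOR to 0).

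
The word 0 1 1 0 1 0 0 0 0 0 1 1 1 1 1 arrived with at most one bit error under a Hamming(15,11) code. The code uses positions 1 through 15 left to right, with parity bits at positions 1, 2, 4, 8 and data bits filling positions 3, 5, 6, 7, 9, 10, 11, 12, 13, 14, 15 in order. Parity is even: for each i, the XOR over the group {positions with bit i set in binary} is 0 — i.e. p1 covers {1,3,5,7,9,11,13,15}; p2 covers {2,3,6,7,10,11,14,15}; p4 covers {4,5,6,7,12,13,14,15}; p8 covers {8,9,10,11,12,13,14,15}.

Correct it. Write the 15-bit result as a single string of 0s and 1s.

s1 (pos 1,3,5,7,9,11,13,15): 0⊕1⊕1⊕0⊕0⊕1⊕1⊕1 = 1
s2 (pos 2,3,6,7,10,11,14,15): 1⊕1⊕0⊕0⊕0⊕1⊕1⊕1 = 1
s4 (pos 4,5,6,7,12,13,14,15): 0⊕1⊕0⊕0⊕1⊕1⊕1⊕1 = 1
s8 (pos 8,9,10,11,12,13,14,15): 0⊕0⊕0⊕1⊕1⊕1⊕1⊕1 = 1
Syndrome s8…s1 = 1111 → error at position 15.
Flip position 15: 011010000011111 → 011010000011110

011010000011110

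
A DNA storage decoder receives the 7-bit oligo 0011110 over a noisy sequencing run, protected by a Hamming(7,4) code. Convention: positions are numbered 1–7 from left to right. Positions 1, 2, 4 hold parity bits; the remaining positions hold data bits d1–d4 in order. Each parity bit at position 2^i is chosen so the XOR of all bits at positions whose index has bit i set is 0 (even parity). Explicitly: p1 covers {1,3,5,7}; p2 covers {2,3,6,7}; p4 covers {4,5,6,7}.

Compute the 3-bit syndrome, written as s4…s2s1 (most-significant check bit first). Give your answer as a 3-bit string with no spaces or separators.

100

s1 (pos 1,3,5,7): 0⊕1⊕1⊕0 = 0
s2 (pos 2,3,6,7): 0⊕1⊕1⊕0 = 0
s4 (pos 4,5,6,7): 1⊕1⊕1⊕0 = 1
Syndrome s4…s1 = 100 → error at position 4.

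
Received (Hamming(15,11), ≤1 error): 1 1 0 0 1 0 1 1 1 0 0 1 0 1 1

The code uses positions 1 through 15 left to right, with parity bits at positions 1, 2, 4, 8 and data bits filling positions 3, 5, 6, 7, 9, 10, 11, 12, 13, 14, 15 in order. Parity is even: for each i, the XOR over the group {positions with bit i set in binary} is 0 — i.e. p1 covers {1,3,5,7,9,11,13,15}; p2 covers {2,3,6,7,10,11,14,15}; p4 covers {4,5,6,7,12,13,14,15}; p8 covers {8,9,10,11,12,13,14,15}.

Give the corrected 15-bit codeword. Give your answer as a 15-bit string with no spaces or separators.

110010111001111

s1 (pos 1,3,5,7,9,11,13,15): 1⊕0⊕1⊕1⊕1⊕0⊕0⊕1 = 1
s2 (pos 2,3,6,7,10,11,14,15): 1⊕0⊕0⊕1⊕0⊕0⊕1⊕1 = 0
s4 (pos 4,5,6,7,12,13,14,15): 0⊕1⊕0⊕1⊕1⊕0⊕1⊕1 = 1
s8 (pos 8,9,10,11,12,13,14,15): 1⊕1⊕0⊕0⊕1⊕0⊕1⊕1 = 1
Syndrome s8…s1 = 1101 → error at position 13.
Flip position 13: 110010111001011 → 110010111001111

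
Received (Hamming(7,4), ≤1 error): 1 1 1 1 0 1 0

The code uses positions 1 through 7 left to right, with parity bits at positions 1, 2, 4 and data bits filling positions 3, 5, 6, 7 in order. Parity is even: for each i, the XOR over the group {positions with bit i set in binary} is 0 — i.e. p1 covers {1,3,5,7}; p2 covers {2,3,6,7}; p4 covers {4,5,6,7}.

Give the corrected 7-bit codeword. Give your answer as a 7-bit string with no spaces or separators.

s1 (pos 1,3,5,7): 1⊕1⊕0⊕0 = 0
s2 (pos 2,3,6,7): 1⊕1⊕1⊕0 = 1
s4 (pos 4,5,6,7): 1⊕0⊕1⊕0 = 0
Syndrome s4…s1 = 010 → error at position 2.
Flip position 2: 1111010 → 1011010

1011010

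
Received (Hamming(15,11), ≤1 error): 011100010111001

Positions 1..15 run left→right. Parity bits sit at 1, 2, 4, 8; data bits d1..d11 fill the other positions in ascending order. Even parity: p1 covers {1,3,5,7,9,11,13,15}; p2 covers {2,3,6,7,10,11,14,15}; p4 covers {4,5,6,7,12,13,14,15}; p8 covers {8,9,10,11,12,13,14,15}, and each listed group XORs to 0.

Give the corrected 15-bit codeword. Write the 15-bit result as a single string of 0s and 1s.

011100010111000

s1 (pos 1,3,5,7,9,11,13,15): 0⊕1⊕0⊕0⊕0⊕1⊕0⊕1 = 1
s2 (pos 2,3,6,7,10,11,14,15): 1⊕1⊕0⊕0⊕1⊕1⊕0⊕1 = 1
s4 (pos 4,5,6,7,12,13,14,15): 1⊕0⊕0⊕0⊕1⊕0⊕0⊕1 = 1
s8 (pos 8,9,10,11,12,13,14,15): 1⊕0⊕1⊕1⊕1⊕0⊕0⊕1 = 1
Syndrome s8…s1 = 1111 → error at position 15.
Flip position 15: 011100010111001 → 011100010111000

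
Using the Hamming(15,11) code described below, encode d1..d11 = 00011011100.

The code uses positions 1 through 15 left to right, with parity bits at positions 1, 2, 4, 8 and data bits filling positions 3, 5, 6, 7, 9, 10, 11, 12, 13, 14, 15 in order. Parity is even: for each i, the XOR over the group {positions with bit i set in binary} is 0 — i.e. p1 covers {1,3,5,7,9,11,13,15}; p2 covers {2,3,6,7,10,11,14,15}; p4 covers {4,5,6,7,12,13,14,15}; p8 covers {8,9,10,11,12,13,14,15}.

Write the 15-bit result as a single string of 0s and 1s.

000100101011100

Place data at non-parity positions: p1 p2 0 p4 0 0 1 p8 1 0 1 1 1 0 0
p1 (pos 1,3,5,7,9,11,13,15): XOR of data positions = 0⊕0⊕1⊕1⊕1⊕1⊕0 = 0
p2 (pos 2,3,6,7,10,11,14,15): XOR of data positions = 0⊕0⊕1⊕0⊕1⊕0⊕0 = 0
p4 (pos 4,5,6,7,12,13,14,15): XOR of data positions = 0⊕0⊕1⊕1⊕1⊕0⊕0 = 1
p8 (pos 8,9,10,11,12,13,14,15): XOR of data positions = 1⊕0⊕1⊕1⊕1⊕0⊕0 = 0
Codeword: 000100101011100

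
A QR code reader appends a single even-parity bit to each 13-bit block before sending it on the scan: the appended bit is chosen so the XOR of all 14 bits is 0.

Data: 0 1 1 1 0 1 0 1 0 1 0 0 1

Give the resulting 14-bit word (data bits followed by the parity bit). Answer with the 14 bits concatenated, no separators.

XOR of the 13 data bits: 0⊕1⊕1⊕1⊕0⊕1⊕0⊕1⊕0⊕1⊕0⊕0⊕1 = 1
Parity bit = 1 (so all 14 bits XOR to 0).

01110101010011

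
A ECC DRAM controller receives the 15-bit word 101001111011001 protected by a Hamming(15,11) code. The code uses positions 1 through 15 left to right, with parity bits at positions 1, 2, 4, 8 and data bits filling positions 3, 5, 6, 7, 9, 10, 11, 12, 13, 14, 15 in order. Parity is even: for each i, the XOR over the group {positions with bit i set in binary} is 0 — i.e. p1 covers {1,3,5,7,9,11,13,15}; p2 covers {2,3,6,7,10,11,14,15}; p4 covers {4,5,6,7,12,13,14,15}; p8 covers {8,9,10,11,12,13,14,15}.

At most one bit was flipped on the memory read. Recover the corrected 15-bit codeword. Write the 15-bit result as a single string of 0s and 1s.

101001111111001

s1 (pos 1,3,5,7,9,11,13,15): 1⊕1⊕0⊕1⊕1⊕1⊕0⊕1 = 0
s2 (pos 2,3,6,7,10,11,14,15): 0⊕1⊕1⊕1⊕0⊕1⊕0⊕1 = 1
s4 (pos 4,5,6,7,12,13,14,15): 0⊕0⊕1⊕1⊕1⊕0⊕0⊕1 = 0
s8 (pos 8,9,10,11,12,13,14,15): 1⊕1⊕0⊕1⊕1⊕0⊕0⊕1 = 1
Syndrome s8…s1 = 1010 → error at position 10.
Flip position 10: 101001111011001 → 101001111111001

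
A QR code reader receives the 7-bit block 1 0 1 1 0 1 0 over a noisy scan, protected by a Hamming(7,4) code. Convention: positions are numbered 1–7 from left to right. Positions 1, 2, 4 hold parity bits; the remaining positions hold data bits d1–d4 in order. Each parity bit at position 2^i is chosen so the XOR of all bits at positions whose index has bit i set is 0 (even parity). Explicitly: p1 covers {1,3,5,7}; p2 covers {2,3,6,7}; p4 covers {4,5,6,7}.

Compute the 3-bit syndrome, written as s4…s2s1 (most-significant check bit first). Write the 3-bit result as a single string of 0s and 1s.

000

s1 (pos 1,3,5,7): 1⊕1⊕0⊕0 = 0
s2 (pos 2,3,6,7): 0⊕1⊕1⊕0 = 0
s4 (pos 4,5,6,7): 1⊕0⊕1⊕0 = 0
Syndrome s4…s1 = 000 → no error.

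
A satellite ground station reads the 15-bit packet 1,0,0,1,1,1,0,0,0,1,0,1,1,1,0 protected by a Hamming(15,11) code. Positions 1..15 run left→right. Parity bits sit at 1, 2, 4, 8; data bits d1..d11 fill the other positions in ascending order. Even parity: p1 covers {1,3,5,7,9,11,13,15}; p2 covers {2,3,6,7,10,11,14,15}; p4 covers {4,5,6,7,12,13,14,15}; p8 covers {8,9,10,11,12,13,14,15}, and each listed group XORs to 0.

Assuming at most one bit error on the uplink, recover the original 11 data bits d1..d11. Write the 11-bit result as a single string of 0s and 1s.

s1 (pos 1,3,5,7,9,11,13,15): 1⊕0⊕1⊕0⊕0⊕0⊕1⊕0 = 1
s2 (pos 2,3,6,7,10,11,14,15): 0⊕0⊕1⊕0⊕1⊕0⊕1⊕0 = 1
s4 (pos 4,5,6,7,12,13,14,15): 1⊕1⊕1⊕0⊕1⊕1⊕1⊕0 = 0
s8 (pos 8,9,10,11,12,13,14,15): 0⊕0⊕1⊕0⊕1⊕1⊕1⊕0 = 0
Syndrome s8…s1 = 0011 → error at position 3.
Flip position 3: 100111000101110 → 101111000101110
Read data bits from positions 3,5,6,7,9,10,11,12,13,14,15: 11100101110

11100101110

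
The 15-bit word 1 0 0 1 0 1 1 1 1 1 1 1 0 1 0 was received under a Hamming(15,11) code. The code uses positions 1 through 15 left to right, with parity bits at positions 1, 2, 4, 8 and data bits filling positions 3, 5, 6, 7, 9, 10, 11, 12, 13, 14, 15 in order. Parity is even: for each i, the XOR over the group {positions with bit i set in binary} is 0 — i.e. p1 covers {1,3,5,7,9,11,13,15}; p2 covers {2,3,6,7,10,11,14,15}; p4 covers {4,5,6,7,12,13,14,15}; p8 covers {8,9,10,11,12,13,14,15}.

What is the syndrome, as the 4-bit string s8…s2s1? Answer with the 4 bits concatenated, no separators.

0110

s1 (pos 1,3,5,7,9,11,13,15): 1⊕0⊕0⊕1⊕1⊕1⊕0⊕0 = 0
s2 (pos 2,3,6,7,10,11,14,15): 0⊕0⊕1⊕1⊕1⊕1⊕1⊕0 = 1
s4 (pos 4,5,6,7,12,13,14,15): 1⊕0⊕1⊕1⊕1⊕0⊕1⊕0 = 1
s8 (pos 8,9,10,11,12,13,14,15): 1⊕1⊕1⊕1⊕1⊕0⊕1⊕0 = 0
Syndrome s8…s1 = 0110 → error at position 6.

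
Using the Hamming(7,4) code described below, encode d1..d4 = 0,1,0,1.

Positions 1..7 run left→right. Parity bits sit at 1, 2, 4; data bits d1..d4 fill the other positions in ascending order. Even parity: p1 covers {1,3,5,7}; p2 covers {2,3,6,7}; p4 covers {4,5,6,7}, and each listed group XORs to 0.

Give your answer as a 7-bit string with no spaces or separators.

0100101

Place data at non-parity positions: p1 p2 0 p4 1 0 1
p1 (pos 1,3,5,7): XOR of data positions = 0⊕1⊕1 = 0
p2 (pos 2,3,6,7): XOR of data positions = 0⊕0⊕1 = 1
p4 (pos 4,5,6,7): XOR of data positions = 1⊕0⊕1 = 0
Codeword: 0100101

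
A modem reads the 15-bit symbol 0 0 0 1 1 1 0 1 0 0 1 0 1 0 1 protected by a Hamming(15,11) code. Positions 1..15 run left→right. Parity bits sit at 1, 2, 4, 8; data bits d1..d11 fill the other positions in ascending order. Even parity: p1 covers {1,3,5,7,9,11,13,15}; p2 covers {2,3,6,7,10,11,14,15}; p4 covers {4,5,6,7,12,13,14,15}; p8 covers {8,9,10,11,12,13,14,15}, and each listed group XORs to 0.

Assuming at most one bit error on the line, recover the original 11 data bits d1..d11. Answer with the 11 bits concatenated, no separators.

01000010101

s1 (pos 1,3,5,7,9,11,13,15): 0⊕0⊕1⊕0⊕0⊕1⊕1⊕1 = 0
s2 (pos 2,3,6,7,10,11,14,15): 0⊕0⊕1⊕0⊕0⊕1⊕0⊕1 = 1
s4 (pos 4,5,6,7,12,13,14,15): 1⊕1⊕1⊕0⊕0⊕1⊕0⊕1 = 1
s8 (pos 8,9,10,11,12,13,14,15): 1⊕0⊕0⊕1⊕0⊕1⊕0⊕1 = 0
Syndrome s8…s1 = 0110 → error at position 6.
Flip position 6: 000111010010101 → 000110010010101
Read data bits from positions 3,5,6,7,9,10,11,12,13,14,15: 01000010101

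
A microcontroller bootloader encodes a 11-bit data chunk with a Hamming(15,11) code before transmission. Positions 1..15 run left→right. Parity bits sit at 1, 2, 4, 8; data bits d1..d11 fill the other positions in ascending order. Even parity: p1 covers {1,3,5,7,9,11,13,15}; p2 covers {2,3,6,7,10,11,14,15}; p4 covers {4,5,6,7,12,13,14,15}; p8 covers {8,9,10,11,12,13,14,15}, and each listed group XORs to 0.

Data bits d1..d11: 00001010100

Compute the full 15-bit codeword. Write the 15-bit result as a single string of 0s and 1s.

Place data at non-parity positions: p1 p2 0 p4 0 0 0 p8 1 0 1 0 1 0 0
p1 (pos 1,3,5,7,9,11,13,15): XOR of data positions = 0⊕0⊕0⊕1⊕1⊕1⊕0 = 1
p2 (pos 2,3,6,7,10,11,14,15): XOR of data positions = 0⊕0⊕0⊕0⊕1⊕0⊕0 = 1
p4 (pos 4,5,6,7,12,13,14,15): XOR of data positions = 0⊕0⊕0⊕0⊕1⊕0⊕0 = 1
p8 (pos 8,9,10,11,12,13,14,15): XOR of data positions = 1⊕0⊕1⊕0⊕1⊕0⊕0 = 1
Codeword: 110100011010100

110100011010100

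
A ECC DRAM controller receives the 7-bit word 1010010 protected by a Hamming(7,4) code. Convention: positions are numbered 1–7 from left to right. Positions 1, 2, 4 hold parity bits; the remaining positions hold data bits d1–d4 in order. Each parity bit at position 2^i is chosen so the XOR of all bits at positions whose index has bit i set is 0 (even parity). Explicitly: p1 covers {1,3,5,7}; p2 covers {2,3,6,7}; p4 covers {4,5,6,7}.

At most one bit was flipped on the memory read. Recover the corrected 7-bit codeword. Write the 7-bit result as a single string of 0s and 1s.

s1 (pos 1,3,5,7): 1⊕1⊕0⊕0 = 0
s2 (pos 2,3,6,7): 0⊕1⊕1⊕0 = 0
s4 (pos 4,5,6,7): 0⊕0⊕1⊕0 = 1
Syndrome s4…s1 = 100 → error at position 4.
Flip position 4: 1010010 → 1011010

1011010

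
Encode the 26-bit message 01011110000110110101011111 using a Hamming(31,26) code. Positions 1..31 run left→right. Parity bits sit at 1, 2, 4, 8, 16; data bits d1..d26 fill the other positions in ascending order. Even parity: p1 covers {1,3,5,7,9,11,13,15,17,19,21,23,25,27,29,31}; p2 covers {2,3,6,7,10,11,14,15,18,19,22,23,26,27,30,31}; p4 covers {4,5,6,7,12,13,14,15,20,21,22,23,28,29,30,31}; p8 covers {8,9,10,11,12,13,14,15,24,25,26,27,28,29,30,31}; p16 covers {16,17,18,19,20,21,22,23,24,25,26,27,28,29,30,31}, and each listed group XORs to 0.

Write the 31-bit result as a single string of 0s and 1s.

Place data at non-parity positions: p1 p2 0 p4 1 0 1 p8 1 1 1 0 0 0 0 p16 1 1 0 1 1 0 1 0 1 0 1 1 1 1 1
p1 (pos 1,3,5,7,9,11,13,15,17,19,21,23,25,27,29,31): XOR of data positions = 0⊕1⊕1⊕1⊕1⊕0⊕0⊕1⊕0⊕1⊕1⊕1⊕1⊕1⊕1 = 1
p2 (pos 2,3,6,7,10,11,14,15,18,19,22,23,26,27,30,31): XOR of data positions = 0⊕0⊕1⊕1⊕1⊕0⊕0⊕1⊕0⊕0⊕1⊕0⊕1⊕1⊕1 = 0
p4 (pos 4,5,6,7,12,13,14,15,20,21,22,23,28,29,30,31): XOR of data positions = 1⊕0⊕1⊕0⊕0⊕0⊕0⊕1⊕1⊕0⊕1⊕1⊕1⊕1⊕1 = 1
p8 (pos 8,9,10,11,12,13,14,15,24,25,26,27,28,29,30,31): XOR of data positions = 1⊕1⊕1⊕0⊕0⊕0⊕0⊕0⊕1⊕0⊕1⊕1⊕1⊕1⊕1 = 1
p16 (pos 16,17,18,19,20,21,22,23,24,25,26,27,28,29,30,31): XOR of data positions = 1⊕1⊕0⊕1⊕1⊕0⊕1⊕0⊕1⊕0⊕1⊕1⊕1⊕1⊕1 = 1
Codeword: 1001101111100001110110101011111

1001101111100001110110101011111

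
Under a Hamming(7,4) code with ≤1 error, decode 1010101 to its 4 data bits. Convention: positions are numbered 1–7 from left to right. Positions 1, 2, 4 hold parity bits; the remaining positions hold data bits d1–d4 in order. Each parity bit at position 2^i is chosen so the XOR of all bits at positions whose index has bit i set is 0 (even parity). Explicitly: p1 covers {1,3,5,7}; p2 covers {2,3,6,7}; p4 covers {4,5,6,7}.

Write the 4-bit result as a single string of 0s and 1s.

s1 (pos 1,3,5,7): 1⊕1⊕1⊕1 = 0
s2 (pos 2,3,6,7): 0⊕1⊕0⊕1 = 0
s4 (pos 4,5,6,7): 0⊕1⊕0⊕1 = 0
Syndrome s4…s1 = 000 → no error.
Read data bits from positions 3,5,6,7: 1101

1101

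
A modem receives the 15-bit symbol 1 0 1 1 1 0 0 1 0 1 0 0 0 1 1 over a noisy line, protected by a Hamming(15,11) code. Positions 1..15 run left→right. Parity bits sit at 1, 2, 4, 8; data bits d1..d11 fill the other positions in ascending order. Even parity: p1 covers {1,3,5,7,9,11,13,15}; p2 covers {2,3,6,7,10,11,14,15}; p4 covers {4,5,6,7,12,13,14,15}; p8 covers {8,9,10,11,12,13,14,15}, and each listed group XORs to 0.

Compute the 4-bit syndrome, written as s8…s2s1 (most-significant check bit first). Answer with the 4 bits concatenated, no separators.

s1 (pos 1,3,5,7,9,11,13,15): 1⊕1⊕1⊕0⊕0⊕0⊕0⊕1 = 0
s2 (pos 2,3,6,7,10,11,14,15): 0⊕1⊕0⊕0⊕1⊕0⊕1⊕1 = 0
s4 (pos 4,5,6,7,12,13,14,15): 1⊕1⊕0⊕0⊕0⊕0⊕1⊕1 = 0
s8 (pos 8,9,10,11,12,13,14,15): 1⊕0⊕1⊕0⊕0⊕0⊕1⊕1 = 0
Syndrome s8…s1 = 0000 → no error.

0000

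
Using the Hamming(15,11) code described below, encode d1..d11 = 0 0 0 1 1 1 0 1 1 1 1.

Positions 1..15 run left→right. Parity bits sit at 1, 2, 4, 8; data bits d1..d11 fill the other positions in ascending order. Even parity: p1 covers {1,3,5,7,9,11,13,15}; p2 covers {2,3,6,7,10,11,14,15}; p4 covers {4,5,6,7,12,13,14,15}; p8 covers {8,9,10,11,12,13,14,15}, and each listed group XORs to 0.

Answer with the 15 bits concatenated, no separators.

000100101101111

Place data at non-parity positions: p1 p2 0 p4 0 0 1 p8 1 1 0 1 1 1 1
p1 (pos 1,3,5,7,9,11,13,15): XOR of data positions = 0⊕0⊕1⊕1⊕0⊕1⊕1 = 0
p2 (pos 2,3,6,7,10,11,14,15): XOR of data positions = 0⊕0⊕1⊕1⊕0⊕1⊕1 = 0
p4 (pos 4,5,6,7,12,13,14,15): XOR of data positions = 0⊕0⊕1⊕1⊕1⊕1⊕1 = 1
p8 (pos 8,9,10,11,12,13,14,15): XOR of data positions = 1⊕1⊕0⊕1⊕1⊕1⊕1 = 0
Codeword: 000100101101111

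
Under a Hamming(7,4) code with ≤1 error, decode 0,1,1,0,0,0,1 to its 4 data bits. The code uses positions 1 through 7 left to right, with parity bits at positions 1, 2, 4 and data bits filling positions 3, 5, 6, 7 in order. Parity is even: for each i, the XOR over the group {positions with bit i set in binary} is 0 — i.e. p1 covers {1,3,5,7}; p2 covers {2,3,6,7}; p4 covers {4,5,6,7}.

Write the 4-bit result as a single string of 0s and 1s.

1011

s1 (pos 1,3,5,7): 0⊕1⊕0⊕1 = 0
s2 (pos 2,3,6,7): 1⊕1⊕0⊕1 = 1
s4 (pos 4,5,6,7): 0⊕0⊕0⊕1 = 1
Syndrome s4…s1 = 110 → error at position 6.
Flip position 6: 0110001 → 0110011
Read data bits from positions 3,5,6,7: 1011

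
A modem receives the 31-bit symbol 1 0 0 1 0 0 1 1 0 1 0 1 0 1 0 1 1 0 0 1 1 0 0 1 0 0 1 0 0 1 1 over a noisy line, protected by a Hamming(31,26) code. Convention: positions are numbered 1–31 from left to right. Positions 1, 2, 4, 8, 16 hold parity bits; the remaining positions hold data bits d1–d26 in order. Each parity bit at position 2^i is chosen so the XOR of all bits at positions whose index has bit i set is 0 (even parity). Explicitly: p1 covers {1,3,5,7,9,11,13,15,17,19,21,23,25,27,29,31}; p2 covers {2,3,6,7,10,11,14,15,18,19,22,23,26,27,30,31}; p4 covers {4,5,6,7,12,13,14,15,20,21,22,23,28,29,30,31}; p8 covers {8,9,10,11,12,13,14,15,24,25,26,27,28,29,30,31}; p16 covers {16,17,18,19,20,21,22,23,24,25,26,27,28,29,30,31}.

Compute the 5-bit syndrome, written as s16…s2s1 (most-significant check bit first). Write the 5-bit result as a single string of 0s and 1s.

s1 (pos 1,3,5,7,9,11,13,15,17,19,21,23,25,27,29,31): 1⊕0⊕0⊕1⊕0⊕0⊕0⊕0⊕1⊕0⊕1⊕0⊕0⊕1⊕0⊕1 = 0
s2 (pos 2,3,6,7,10,11,14,15,18,19,22,23,26,27,30,31): 0⊕0⊕0⊕1⊕1⊕0⊕1⊕0⊕0⊕0⊕0⊕0⊕0⊕1⊕1⊕1 = 0
s4 (pos 4,5,6,7,12,13,14,15,20,21,22,23,28,29,30,31): 1⊕0⊕0⊕1⊕1⊕0⊕1⊕0⊕1⊕1⊕0⊕0⊕0⊕0⊕1⊕1 = 0
s8 (pos 8,9,10,11,12,13,14,15,24,25,26,27,28,29,30,31): 1⊕0⊕1⊕0⊕1⊕0⊕1⊕0⊕1⊕0⊕0⊕1⊕0⊕0⊕1⊕1 = 0
s16 (pos 16,17,18,19,20,21,22,23,24,25,26,27,28,29,30,31): 1⊕1⊕0⊕0⊕1⊕1⊕0⊕0⊕1⊕0⊕0⊕1⊕0⊕0⊕1⊕1 = 0
Syndrome s16…s1 = 00000 → no error.

00000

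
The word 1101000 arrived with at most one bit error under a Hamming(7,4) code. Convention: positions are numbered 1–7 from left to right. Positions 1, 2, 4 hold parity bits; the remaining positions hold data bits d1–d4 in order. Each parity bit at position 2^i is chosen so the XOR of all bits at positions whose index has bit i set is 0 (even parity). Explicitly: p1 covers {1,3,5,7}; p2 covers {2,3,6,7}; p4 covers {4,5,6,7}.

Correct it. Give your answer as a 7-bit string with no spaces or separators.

1101001

s1 (pos 1,3,5,7): 1⊕0⊕0⊕0 = 1
s2 (pos 2,3,6,7): 1⊕0⊕0⊕0 = 1
s4 (pos 4,5,6,7): 1⊕0⊕0⊕0 = 1
Syndrome s4…s1 = 111 → error at position 7.
Flip position 7: 1101000 → 1101001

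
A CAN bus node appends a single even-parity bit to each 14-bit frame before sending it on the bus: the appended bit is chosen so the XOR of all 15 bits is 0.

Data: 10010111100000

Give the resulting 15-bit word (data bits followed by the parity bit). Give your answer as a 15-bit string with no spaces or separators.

XOR of the 14 data bits: 1⊕0⊕0⊕1⊕0⊕1⊕1⊕1⊕1⊕0⊕0⊕0⊕0⊕0 = 0
Parity bit = 0 (so all 15 bits XOR to 0).

100101111000000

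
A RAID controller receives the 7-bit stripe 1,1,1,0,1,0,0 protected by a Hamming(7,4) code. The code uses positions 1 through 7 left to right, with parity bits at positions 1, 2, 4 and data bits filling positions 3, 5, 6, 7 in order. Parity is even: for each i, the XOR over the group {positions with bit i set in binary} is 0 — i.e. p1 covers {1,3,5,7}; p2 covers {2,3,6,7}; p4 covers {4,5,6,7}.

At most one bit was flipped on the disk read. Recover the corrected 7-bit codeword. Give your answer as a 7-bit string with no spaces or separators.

s1 (pos 1,3,5,7): 1⊕1⊕1⊕0 = 1
s2 (pos 2,3,6,7): 1⊕1⊕0⊕0 = 0
s4 (pos 4,5,6,7): 0⊕1⊕0⊕0 = 1
Syndrome s4…s1 = 101 → error at position 5.
Flip position 5: 1110100 → 1110000

1110000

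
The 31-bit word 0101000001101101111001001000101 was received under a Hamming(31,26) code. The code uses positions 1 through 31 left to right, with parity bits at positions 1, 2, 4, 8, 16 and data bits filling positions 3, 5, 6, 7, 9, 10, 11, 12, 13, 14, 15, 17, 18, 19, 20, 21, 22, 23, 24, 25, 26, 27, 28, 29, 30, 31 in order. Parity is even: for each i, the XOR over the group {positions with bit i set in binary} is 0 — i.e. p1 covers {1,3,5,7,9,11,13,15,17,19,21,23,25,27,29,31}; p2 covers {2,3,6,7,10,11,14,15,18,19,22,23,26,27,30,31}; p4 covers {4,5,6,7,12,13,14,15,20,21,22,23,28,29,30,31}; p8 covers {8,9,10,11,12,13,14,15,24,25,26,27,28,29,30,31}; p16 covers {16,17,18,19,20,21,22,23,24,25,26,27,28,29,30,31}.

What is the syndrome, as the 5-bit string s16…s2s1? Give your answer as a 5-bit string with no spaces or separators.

s1 (pos 1,3,5,7,9,11,13,15,17,19,21,23,25,27,29,31): 0⊕0⊕0⊕0⊕0⊕1⊕1⊕0⊕1⊕1⊕0⊕0⊕1⊕0⊕1⊕1 = 1
s2 (pos 2,3,6,7,10,11,14,15,18,19,22,23,26,27,30,31): 1⊕0⊕0⊕0⊕1⊕1⊕1⊕0⊕1⊕1⊕1⊕0⊕0⊕0⊕0⊕1 = 0
s4 (pos 4,5,6,7,12,13,14,15,20,21,22,23,28,29,30,31): 1⊕0⊕0⊕0⊕0⊕1⊕1⊕0⊕0⊕0⊕1⊕0⊕0⊕1⊕0⊕1 = 0
s8 (pos 8,9,10,11,12,13,14,15,24,25,26,27,28,29,30,31): 0⊕0⊕1⊕1⊕0⊕1⊕1⊕0⊕0⊕1⊕0⊕0⊕0⊕1⊕0⊕1 = 1
s16 (pos 16,17,18,19,20,21,22,23,24,25,26,27,28,29,30,31): 1⊕1⊕1⊕1⊕0⊕0⊕1⊕0⊕0⊕1⊕0⊕0⊕0⊕1⊕0⊕1 = 0
Syndrome s16…s1 = 01001 → error at position 9.

01001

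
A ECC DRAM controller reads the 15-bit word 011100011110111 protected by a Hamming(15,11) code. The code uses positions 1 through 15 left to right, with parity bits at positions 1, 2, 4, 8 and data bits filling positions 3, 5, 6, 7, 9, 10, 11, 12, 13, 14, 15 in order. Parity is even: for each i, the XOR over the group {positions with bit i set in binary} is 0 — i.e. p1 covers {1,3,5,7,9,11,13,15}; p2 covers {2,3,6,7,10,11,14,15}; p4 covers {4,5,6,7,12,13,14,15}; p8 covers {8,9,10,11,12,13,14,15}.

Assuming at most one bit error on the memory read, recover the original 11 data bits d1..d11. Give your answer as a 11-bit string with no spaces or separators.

s1 (pos 1,3,5,7,9,11,13,15): 0⊕1⊕0⊕0⊕1⊕1⊕1⊕1 = 1
s2 (pos 2,3,6,7,10,11,14,15): 1⊕1⊕0⊕0⊕1⊕1⊕1⊕1 = 0
s4 (pos 4,5,6,7,12,13,14,15): 1⊕0⊕0⊕0⊕0⊕1⊕1⊕1 = 0
s8 (pos 8,9,10,11,12,13,14,15): 1⊕1⊕1⊕1⊕0⊕1⊕1⊕1 = 1
Syndrome s8…s1 = 1001 → error at position 9.
Flip position 9: 011100011110111 → 011100010110111
Read data bits from positions 3,5,6,7,9,10,11,12,13,14,15: 10000110111

10000110111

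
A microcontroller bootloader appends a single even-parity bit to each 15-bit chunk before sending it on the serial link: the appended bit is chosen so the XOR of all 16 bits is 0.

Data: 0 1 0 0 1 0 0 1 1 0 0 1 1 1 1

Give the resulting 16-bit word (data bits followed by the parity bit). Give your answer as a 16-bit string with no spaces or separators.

0100100110011110

XOR of the 15 data bits: 0⊕1⊕0⊕0⊕1⊕0⊕0⊕1⊕1⊕0⊕0⊕1⊕1⊕1⊕1 = 0
Parity bit = 0 (so all 16 bits XOR to 0).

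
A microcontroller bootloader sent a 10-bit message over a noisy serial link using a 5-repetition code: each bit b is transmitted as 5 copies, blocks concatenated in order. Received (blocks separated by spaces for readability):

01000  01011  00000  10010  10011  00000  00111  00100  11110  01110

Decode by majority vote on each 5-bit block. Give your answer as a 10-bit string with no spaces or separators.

Block 1 (01000): 1 one → 0
Block 2 (01011): 3 ones → 1
Block 3 (00000): 0 ones → 0
Block 4 (10010): 2 ones → 0
Block 5 (10011): 3 ones → 1
Block 6 (00000): 0 ones → 0
Block 7 (00111): 3 ones → 1
Block 8 (00100): 1 one → 0
Block 9 (11110): 4 ones → 1
Block 10 (01110): 3 ones → 1

0100101011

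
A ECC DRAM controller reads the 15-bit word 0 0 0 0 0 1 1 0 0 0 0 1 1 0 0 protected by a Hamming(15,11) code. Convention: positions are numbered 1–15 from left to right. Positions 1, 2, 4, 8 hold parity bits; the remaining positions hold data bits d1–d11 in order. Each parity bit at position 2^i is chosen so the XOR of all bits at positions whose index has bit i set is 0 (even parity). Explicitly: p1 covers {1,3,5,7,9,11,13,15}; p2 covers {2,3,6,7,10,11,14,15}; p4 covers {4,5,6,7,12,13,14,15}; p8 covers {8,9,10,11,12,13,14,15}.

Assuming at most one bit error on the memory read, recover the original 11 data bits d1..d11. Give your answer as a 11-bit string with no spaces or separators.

00110001100

s1 (pos 1,3,5,7,9,11,13,15): 0⊕0⊕0⊕1⊕0⊕0⊕1⊕0 = 0
s2 (pos 2,3,6,7,10,11,14,15): 0⊕0⊕1⊕1⊕0⊕0⊕0⊕0 = 0
s4 (pos 4,5,6,7,12,13,14,15): 0⊕0⊕1⊕1⊕1⊕1⊕0⊕0 = 0
s8 (pos 8,9,10,11,12,13,14,15): 0⊕0⊕0⊕0⊕1⊕1⊕0⊕0 = 0
Syndrome s8…s1 = 0000 → no error.
Read data bits from positions 3,5,6,7,9,10,11,12,13,14,15: 00110001100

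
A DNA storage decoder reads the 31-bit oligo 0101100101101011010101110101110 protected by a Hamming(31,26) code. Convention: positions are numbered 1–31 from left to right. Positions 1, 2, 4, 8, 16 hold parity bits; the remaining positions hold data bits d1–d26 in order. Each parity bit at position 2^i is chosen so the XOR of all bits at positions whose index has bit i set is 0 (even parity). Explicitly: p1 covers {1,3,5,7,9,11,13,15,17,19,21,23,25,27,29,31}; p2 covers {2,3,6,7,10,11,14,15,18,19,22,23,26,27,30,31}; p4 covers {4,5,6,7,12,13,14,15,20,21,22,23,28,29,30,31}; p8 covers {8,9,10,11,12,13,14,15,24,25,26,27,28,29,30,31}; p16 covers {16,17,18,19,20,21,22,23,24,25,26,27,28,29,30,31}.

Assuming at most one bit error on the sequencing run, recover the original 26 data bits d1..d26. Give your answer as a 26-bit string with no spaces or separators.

01000110101010101110101110

s1 (pos 1,3,5,7,9,11,13,15,17,19,21,23,25,27,29,31): 0⊕0⊕1⊕0⊕0⊕1⊕1⊕1⊕0⊕0⊕0⊕1⊕0⊕0⊕1⊕0 = 0
s2 (pos 2,3,6,7,10,11,14,15,18,19,22,23,26,27,30,31): 1⊕0⊕0⊕0⊕1⊕1⊕0⊕1⊕1⊕0⊕1⊕1⊕1⊕0⊕1⊕0 = 1
s4 (pos 4,5,6,7,12,13,14,15,20,21,22,23,28,29,30,31): 1⊕1⊕0⊕0⊕0⊕1⊕0⊕1⊕1⊕0⊕1⊕1⊕1⊕1⊕1⊕0 = 0
s8 (pos 8,9,10,11,12,13,14,15,24,25,26,27,28,29,30,31): 1⊕0⊕1⊕1⊕0⊕1⊕0⊕1⊕1⊕0⊕1⊕0⊕1⊕1⊕1⊕0 = 0
s16 (pos 16,17,18,19,20,21,22,23,24,25,26,27,28,29,30,31): 1⊕0⊕1⊕0⊕1⊕0⊕1⊕1⊕1⊕0⊕1⊕0⊕1⊕1⊕1⊕0 = 0
Syndrome s16…s1 = 00010 → error at position 2.
Flip position 2: 0101100101101011010101110101110 → 0001100101101011010101110101110
Read data bits from positions 3,5,6,7,9,10,11,12,13,14,15,17,18,19,20,21,22,23,24,25,26,27,28,29,30,31: 01000110101010101110101110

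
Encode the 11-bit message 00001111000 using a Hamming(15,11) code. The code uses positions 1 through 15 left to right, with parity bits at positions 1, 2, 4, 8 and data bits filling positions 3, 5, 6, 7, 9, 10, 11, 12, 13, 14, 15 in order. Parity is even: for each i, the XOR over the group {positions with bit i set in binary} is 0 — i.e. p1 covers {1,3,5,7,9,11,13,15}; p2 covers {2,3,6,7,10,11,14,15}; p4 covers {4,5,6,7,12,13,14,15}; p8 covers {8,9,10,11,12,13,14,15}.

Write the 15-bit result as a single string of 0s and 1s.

Place data at non-parity positions: p1 p2 0 p4 0 0 0 p8 1 1 1 1 0 0 0
p1 (pos 1,3,5,7,9,11,13,15): XOR of data positions = 0⊕0⊕0⊕1⊕1⊕0⊕0 = 0
p2 (pos 2,3,6,7,10,11,14,15): XOR of data positions = 0⊕0⊕0⊕1⊕1⊕0⊕0 = 0
p4 (pos 4,5,6,7,12,13,14,15): XOR of data positions = 0⊕0⊕0⊕1⊕0⊕0⊕0 = 1
p8 (pos 8,9,10,11,12,13,14,15): XOR of data positions = 1⊕1⊕1⊕1⊕0⊕0⊕0 = 0
Codeword: 000100001111000

000100001111000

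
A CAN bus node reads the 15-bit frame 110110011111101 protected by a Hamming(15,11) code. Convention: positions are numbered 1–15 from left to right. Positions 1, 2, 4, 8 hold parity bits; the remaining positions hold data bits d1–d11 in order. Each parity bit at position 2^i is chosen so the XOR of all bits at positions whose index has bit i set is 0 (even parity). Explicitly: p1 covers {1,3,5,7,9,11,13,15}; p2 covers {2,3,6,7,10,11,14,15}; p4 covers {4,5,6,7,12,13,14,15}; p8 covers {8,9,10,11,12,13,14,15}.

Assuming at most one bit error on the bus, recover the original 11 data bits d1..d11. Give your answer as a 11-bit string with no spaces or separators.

01001110101

s1 (pos 1,3,5,7,9,11,13,15): 1⊕0⊕1⊕0⊕1⊕1⊕1⊕1 = 0
s2 (pos 2,3,6,7,10,11,14,15): 1⊕0⊕0⊕0⊕1⊕1⊕0⊕1 = 0
s4 (pos 4,5,6,7,12,13,14,15): 1⊕1⊕0⊕0⊕1⊕1⊕0⊕1 = 1
s8 (pos 8,9,10,11,12,13,14,15): 1⊕1⊕1⊕1⊕1⊕1⊕0⊕1 = 1
Syndrome s8…s1 = 1100 → error at position 12.
Flip position 12: 110110011111101 → 110110011110101
Read data bits from positions 3,5,6,7,9,10,11,12,13,14,15: 01001110101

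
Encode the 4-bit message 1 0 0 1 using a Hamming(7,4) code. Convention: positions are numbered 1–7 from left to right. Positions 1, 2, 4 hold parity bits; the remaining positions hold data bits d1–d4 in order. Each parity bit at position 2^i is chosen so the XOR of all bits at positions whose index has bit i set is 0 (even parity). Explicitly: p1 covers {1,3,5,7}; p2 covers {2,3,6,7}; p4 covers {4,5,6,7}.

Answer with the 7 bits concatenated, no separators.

0011001

Place data at non-parity positions: p1 p2 1 p4 0 0 1
p1 (pos 1,3,5,7): XOR of data positions = 1⊕0⊕1 = 0
p2 (pos 2,3,6,7): XOR of data positions = 1⊕0⊕1 = 0
p4 (pos 4,5,6,7): XOR of data positions = 0⊕0⊕1 = 1
Codeword: 0011001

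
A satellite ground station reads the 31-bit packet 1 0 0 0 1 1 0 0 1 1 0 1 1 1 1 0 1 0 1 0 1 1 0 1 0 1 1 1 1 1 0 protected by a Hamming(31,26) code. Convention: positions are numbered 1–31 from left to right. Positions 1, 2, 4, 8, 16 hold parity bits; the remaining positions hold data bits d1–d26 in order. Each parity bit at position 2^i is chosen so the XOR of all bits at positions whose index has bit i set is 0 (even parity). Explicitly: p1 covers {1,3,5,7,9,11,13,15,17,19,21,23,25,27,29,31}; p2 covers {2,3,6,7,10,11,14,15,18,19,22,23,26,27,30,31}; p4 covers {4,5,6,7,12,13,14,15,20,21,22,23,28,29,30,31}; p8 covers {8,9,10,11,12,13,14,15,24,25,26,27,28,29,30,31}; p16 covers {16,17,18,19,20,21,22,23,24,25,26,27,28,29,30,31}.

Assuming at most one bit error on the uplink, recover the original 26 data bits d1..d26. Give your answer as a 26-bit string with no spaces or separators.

01001101111101011010111110

s1 (pos 1,3,5,7,9,11,13,15,17,19,21,23,25,27,29,31): 1⊕0⊕1⊕0⊕1⊕0⊕1⊕1⊕1⊕1⊕1⊕0⊕0⊕1⊕1⊕0 = 0
s2 (pos 2,3,6,7,10,11,14,15,18,19,22,23,26,27,30,31): 0⊕0⊕1⊕0⊕1⊕0⊕1⊕1⊕0⊕1⊕1⊕0⊕1⊕1⊕1⊕0 = 1
s4 (pos 4,5,6,7,12,13,14,15,20,21,22,23,28,29,30,31): 0⊕1⊕1⊕0⊕1⊕1⊕1⊕1⊕0⊕1⊕1⊕0⊕1⊕1⊕1⊕0 = 1
s8 (pos 8,9,10,11,12,13,14,15,24,25,26,27,28,29,30,31): 0⊕1⊕1⊕0⊕1⊕1⊕1⊕1⊕1⊕0⊕1⊕1⊕1⊕1⊕1⊕0 = 0
s16 (pos 16,17,18,19,20,21,22,23,24,25,26,27,28,29,30,31): 0⊕1⊕0⊕1⊕0⊕1⊕1⊕0⊕1⊕0⊕1⊕1⊕1⊕1⊕1⊕0 = 0
Syndrome s16…s1 = 00110 → error at position 6.
Flip position 6: 1000110011011110101011010111110 → 1000100011011110101011010111110
Read data bits from positions 3,5,6,7,9,10,11,12,13,14,15,17,18,19,20,21,22,23,24,25,26,27,28,29,30,31: 01001101111101011010111110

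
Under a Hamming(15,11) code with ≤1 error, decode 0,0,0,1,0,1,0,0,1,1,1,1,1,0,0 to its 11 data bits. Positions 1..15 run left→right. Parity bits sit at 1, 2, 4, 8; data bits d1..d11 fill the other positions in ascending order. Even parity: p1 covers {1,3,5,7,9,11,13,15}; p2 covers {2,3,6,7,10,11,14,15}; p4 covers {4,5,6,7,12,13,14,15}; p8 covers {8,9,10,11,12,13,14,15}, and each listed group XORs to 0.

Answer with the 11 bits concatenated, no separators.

s1 (pos 1,3,5,7,9,11,13,15): 0⊕0⊕0⊕0⊕1⊕1⊕1⊕0 = 1
s2 (pos 2,3,6,7,10,11,14,15): 0⊕0⊕1⊕0⊕1⊕1⊕0⊕0 = 1
s4 (pos 4,5,6,7,12,13,14,15): 1⊕0⊕1⊕0⊕1⊕1⊕0⊕0 = 0
s8 (pos 8,9,10,11,12,13,14,15): 0⊕1⊕1⊕1⊕1⊕1⊕0⊕0 = 1
Syndrome s8…s1 = 1011 → error at position 11.
Flip position 11: 000101001111100 → 000101001101100
Read data bits from positions 3,5,6,7,9,10,11,12,13,14,15: 00101101100

00101101100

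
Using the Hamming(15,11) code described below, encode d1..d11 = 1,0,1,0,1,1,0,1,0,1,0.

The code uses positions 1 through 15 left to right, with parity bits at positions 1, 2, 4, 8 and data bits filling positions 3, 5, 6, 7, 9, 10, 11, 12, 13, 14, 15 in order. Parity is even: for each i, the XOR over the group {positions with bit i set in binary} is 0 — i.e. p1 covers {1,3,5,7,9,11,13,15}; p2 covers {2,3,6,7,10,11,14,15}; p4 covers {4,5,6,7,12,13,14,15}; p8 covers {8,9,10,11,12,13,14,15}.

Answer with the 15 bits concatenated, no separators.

001101001101010

Place data at non-parity positions: p1 p2 1 p4 0 1 0 p8 1 1 0 1 0 1 0
p1 (pos 1,3,5,7,9,11,13,15): XOR of data positions = 1⊕0⊕0⊕1⊕0⊕0⊕0 = 0
p2 (pos 2,3,6,7,10,11,14,15): XOR of data positions = 1⊕1⊕0⊕1⊕0⊕1⊕0 = 0
p4 (pos 4,5,6,7,12,13,14,15): XOR of data positions = 0⊕1⊕0⊕1⊕0⊕1⊕0 = 1
p8 (pos 8,9,10,11,12,13,14,15): XOR of data positions = 1⊕1⊕0⊕1⊕0⊕1⊕0 = 0
Codeword: 001101001101010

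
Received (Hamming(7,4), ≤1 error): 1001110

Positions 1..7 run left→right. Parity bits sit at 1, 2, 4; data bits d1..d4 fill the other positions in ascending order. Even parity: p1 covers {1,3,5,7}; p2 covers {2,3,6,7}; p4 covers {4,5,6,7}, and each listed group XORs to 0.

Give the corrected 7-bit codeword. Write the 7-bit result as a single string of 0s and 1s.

1001100

s1 (pos 1,3,5,7): 1⊕0⊕1⊕0 = 0
s2 (pos 2,3,6,7): 0⊕0⊕1⊕0 = 1
s4 (pos 4,5,6,7): 1⊕1⊕1⊕0 = 1
Syndrome s4…s1 = 110 → error at position 6.
Flip position 6: 1001110 → 1001100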